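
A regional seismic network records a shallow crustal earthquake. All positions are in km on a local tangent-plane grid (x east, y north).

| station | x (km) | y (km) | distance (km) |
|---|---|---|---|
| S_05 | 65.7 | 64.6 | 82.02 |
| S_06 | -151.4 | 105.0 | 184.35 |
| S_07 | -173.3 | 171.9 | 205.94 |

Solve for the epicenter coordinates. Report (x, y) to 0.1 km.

Circle about each station: (x − 65.7)² + (y − 64.6)² = 82.02²; (x + 151.4)² + (y − 105.0)² = 184.35²; (x + 173.3)² + (y − 171.9)² = 205.94².
Subtracting the S_05 equation from the S_06 and S_07 equations removes the quadratic terms:
-434.2 x + 80.8 y = -1800.33
-478.0 x + 214.6 y = 15408.85
Solving the 2×2 system: x ≈ 29.9, y ≈ 138.4 km.

(29.9, 138.4)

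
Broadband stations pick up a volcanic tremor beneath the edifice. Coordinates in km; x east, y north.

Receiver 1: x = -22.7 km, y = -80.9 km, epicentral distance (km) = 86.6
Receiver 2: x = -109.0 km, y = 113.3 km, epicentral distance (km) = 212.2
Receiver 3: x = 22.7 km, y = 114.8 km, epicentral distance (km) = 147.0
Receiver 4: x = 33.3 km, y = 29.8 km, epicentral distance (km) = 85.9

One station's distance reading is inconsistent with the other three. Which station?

Solve using three stations at a time. Using Receiver 1, Receiver 2, Receiver 3 (subtract circle equations pairwise → linear system) gives (x, y) ≈ (47.4, -30.1).
Distances from that point to each station vs reported:
  Receiver 1: calculated 86.6 vs reported 86.6 → residual 0.0 km
  Receiver 2: calculated 212.2 vs reported 212.2 → residual 0.0 km
  Receiver 3: calculated 147.0 vs reported 147.0 → residual 0.0 km
  Receiver 4: calculated 61.5 vs reported 85.9 → residual 24.4 km
Receiver 1, Receiver 2, Receiver 3 are mutually consistent (residuals ≈ 0); Receiver 4 is off by 24.4 km.

Receiver 4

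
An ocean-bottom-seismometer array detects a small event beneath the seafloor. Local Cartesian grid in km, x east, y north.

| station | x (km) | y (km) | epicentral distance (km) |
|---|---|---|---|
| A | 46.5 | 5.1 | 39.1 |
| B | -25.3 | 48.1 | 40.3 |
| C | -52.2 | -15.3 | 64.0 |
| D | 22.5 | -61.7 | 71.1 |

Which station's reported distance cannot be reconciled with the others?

Solve using three stations at a time. Using A, C, D (subtract circle equations pairwise → linear system) gives (x, y) ≈ (7.5, 7.8).
Distances from that point to each station vs reported:
  A: calculated 39.1 vs reported 39.1 → residual 0.0 km
  B: calculated 52.0 vs reported 40.3 → residual 11.7 km
  C: calculated 64.0 vs reported 64.0 → residual 0.0 km
  D: calculated 71.1 vs reported 71.1 → residual 0.0 km
A, C, D are mutually consistent (residuals ≈ 0); B is off by 11.7 km.

B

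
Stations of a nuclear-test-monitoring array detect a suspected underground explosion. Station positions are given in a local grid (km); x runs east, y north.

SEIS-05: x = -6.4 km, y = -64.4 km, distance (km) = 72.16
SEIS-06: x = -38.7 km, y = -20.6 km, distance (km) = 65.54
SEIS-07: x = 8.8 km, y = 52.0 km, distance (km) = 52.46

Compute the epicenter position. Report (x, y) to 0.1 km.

23.0 km east, 1.5 km north

Circle about each station: (x + 6.4)² + (y + 64.4)² = 72.16²; (x + 38.7)² + (y + 20.6)² = 65.54²; (x − 8.8)² + (y − 52.0)² = 52.46².
Subtracting pairs of circle equations eliminates x²+y² and gives linear equations (the radical axes):
-64.6 x + 87.6 y = -1354.70
30.4 x + 232.8 y = 1048.13
Solving the 2×2 system: x ≈ 23.0, y ≈ 1.5 km.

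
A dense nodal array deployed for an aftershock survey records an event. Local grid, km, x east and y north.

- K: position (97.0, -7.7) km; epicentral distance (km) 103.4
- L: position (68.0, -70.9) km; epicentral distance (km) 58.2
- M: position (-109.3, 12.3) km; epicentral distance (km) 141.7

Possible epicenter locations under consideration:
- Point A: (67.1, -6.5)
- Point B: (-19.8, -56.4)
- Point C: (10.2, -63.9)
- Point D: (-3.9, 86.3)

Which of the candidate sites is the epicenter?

Point C

For each candidate, compare |candidate − station| to the reported distance:
Point A: residuals K 73.5, L 6.2, M 35.7 → max 73.5 km
Point B: residuals K 23.1, L 30.8, M 28.9 → max 30.8 km
Point C: residuals K 0.0, L 0.0, M 0.0 → max 0.0 km
Point D: residuals K 34.5, L 114.7, M 12.9 → max 114.7 km
Only Point C has all residuals ≈ 0.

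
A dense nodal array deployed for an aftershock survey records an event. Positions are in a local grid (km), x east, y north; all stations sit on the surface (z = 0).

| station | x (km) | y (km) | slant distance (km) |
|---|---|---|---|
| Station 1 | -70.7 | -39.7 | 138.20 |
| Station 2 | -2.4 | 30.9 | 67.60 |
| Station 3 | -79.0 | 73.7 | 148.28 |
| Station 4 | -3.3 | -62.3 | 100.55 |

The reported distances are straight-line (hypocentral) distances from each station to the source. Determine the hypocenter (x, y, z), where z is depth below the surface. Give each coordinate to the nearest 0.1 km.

Each station gives a sphere (x−x_i)² + (y−y_i)² + z² = d_i² (stations at z=0).
Subtracting the Station 1 sphere from Station 2 and Station 3: z² cancels, leaving linear equations in x and y:
136.6 x + 141.2 y = 8915.47
-16.6 x + 226.8 y = 2210.39
Solving: x ≈ 51.311, y ≈ 13.502 km (keep extra digits for the depth step; rounded: 51.3, 13.5).
Then from the Station 1 sphere: z² = 138.20² − (x + 70.7)² − (y + 39.7)² with x = 51.311, y = 13.502, so z ≈ 37.177 ≈ 37.2 km.

(51.3, 13.5, 37.2)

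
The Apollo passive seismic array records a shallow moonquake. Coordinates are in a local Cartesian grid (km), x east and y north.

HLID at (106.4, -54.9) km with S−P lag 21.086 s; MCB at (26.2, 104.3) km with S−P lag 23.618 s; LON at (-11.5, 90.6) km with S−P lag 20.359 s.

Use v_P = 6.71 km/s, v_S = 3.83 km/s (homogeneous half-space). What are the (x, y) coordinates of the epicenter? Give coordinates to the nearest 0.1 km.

Distance from S−P lag: d = Δt · v_P v_S / (v_P − v_S) = Δt · (6.71·3.83)/(6.71−3.83) ≈ 8.9234·Δt.
So d_HLID = 188.16, d_MCB = 210.75, d_LON = 181.67 km.
Circle about each station: (x − 106.4)² + (y + 54.9)² = 188.16²; (x − 26.2)² + (y − 104.3)² = 210.75²; (x + 11.5)² + (y − 90.6)² = 181.67².
Subtracting pairs of circle equations eliminates x²+y² and gives linear equations (the radical axes):
-160.4 x + 318.4 y = -11781.42
-235.8 x + 291.0 y = -3594.16
Solving the 2×2 system: x ≈ -80.4, y ≈ -77.5 km.

-80.4 km east, -77.5 km north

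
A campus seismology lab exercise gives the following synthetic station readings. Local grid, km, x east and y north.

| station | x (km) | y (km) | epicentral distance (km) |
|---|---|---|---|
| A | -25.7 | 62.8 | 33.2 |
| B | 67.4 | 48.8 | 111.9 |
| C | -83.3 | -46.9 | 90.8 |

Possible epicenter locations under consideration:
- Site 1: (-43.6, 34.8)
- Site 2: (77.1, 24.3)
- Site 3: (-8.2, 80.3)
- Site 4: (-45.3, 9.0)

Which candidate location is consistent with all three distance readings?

For each candidate, compare |candidate − station| to the reported distance:
Site 1: residuals A 0.0, B 0.0, C 0.0 → max 0.0 km
Site 2: residuals A 76.6, B 85.5, C 84.7 → max 85.5 km
Site 3: residuals A 8.5, B 30.0, C 56.9 → max 56.9 km
Site 4: residuals A 24.1, B 7.6, C 23.2 → max 24.1 km
Only Site 1 has all residuals ≈ 0.

Site 1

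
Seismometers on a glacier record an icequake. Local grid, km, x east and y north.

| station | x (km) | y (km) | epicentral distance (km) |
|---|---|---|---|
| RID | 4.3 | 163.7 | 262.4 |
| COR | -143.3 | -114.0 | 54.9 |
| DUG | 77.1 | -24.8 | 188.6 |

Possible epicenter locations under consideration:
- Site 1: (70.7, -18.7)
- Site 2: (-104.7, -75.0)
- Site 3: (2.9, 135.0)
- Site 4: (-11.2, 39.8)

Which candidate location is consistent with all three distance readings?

For each candidate, compare |candidate − station| to the reported distance:
Site 1: residuals RID 68.3, COR 179.4, DUG 179.8 → max 179.8 km
Site 2: residuals RID 0.0, COR 0.0, DUG 0.0 → max 0.0 km
Site 3: residuals RID 233.7, COR 233.8, DUG 12.4 → max 233.8 km
Site 4: residuals RID 137.5, COR 147.8, DUG 79.2 → max 147.8 km
Only Site 2 has all residuals ≈ 0.

Site 2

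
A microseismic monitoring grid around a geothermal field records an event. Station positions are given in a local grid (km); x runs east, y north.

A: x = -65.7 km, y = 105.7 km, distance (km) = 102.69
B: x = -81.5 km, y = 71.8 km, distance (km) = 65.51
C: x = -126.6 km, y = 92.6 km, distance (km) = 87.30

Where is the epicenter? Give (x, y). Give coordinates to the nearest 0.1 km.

Circle about each station: (x + 65.7)² + (y − 105.7)² = 102.69²; (x + 81.5)² + (y − 71.8)² = 65.51²; (x + 126.6)² + (y − 92.6)² = 87.30².
Subtracting pairs of circle equations eliminates x²+y² and gives linear equations (the radical axes):
-31.6 x − 67.8 y = 2562.19
-121.8 x − 26.2 y = 12037.29
Solving the 2×2 system: x ≈ -100.8, y ≈ 9.2 km.
Check against A (with the unrounded x, y): √((x + 65.7)²+(y − 105.7)²) = 102.69 ≈ 102.69 km. ✓

x ≈ -100.8 km, y ≈ 9.2 km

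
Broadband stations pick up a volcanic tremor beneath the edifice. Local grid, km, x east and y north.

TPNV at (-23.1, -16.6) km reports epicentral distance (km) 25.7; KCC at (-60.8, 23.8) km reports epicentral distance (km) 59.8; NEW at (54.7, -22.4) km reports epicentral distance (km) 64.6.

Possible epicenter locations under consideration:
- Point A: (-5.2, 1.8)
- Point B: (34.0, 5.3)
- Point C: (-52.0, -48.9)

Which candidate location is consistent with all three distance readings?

Point A

For each candidate, compare |candidate − station| to the reported distance:
Point A: residuals TPNV 0.0, KCC 0.0, NEW 0.0 → max 0.0 km
Point B: residuals TPNV 35.5, KCC 36.8, NEW 30.0 → max 36.8 km
Point C: residuals TPNV 17.6, KCC 13.4, NEW 45.3 → max 45.3 km
Only Point A has all residuals ≈ 0.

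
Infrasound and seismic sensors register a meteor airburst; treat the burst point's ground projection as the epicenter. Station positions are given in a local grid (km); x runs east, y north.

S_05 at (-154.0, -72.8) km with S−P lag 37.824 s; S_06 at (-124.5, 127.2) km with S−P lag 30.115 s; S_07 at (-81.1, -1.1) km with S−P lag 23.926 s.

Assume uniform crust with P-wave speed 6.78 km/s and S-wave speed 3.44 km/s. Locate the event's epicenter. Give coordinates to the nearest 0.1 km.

Distance from S−P lag: d = Δt · v_P v_S / (v_P − v_S) = Δt · (6.78·3.44)/(6.78−3.44) ≈ 6.9830·Δt.
So d_S_05 = 264.12, d_S_06 = 210.29, d_S_07 = 167.08 km.
Circle about each station: (x + 154.0)² + (y + 72.8)² = 264.12²; (x + 124.5)² + (y − 127.2)² = 210.29²; (x + 81.1)² + (y + 1.1)² = 167.08².
Subtracting pairs of circle equations eliminates x²+y² and gives linear equations (the radical axes):
59.0 x + 400.0 y = 28201.74
145.8 x + 143.4 y = 19406.23
Solving the 2×2 system: x ≈ 74.6, y ≈ 59.5 km.

x ≈ 74.6 km, y ≈ 59.5 km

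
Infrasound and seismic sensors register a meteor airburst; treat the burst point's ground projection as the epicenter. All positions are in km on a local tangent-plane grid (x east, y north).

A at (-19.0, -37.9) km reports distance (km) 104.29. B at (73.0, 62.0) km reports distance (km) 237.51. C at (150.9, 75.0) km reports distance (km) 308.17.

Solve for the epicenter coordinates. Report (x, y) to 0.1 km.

Circle about each station: (x + 19.0)² + (y + 37.9)² = 104.29²; (x − 73.0)² + (y − 62.0)² = 237.51²; (x − 150.9)² + (y − 75.0)² = 308.17².
Subtracting the A equation from the B and C equations removes the quadratic terms:
184.0 x + 199.8 y = -38159.01
339.8 x + 225.8 y = -57493.94
Solving the 2×2 system: x ≈ -109.0, y ≈ -90.6 km.

-109.0 km east, -90.6 km north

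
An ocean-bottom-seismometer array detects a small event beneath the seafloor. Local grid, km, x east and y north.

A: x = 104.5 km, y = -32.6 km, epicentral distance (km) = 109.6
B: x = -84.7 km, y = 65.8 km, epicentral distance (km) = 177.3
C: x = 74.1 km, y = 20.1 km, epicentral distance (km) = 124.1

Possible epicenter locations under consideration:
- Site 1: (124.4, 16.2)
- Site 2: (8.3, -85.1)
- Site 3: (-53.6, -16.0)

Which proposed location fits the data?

For each candidate, compare |candidate − station| to the reported distance:
Site 1: residuals A 56.9, B 37.6, C 73.6 → max 73.6 km
Site 2: residuals A 0.0, B 0.0, C 0.0 → max 0.0 km
Site 3: residuals A 49.4, B 89.8, C 8.6 → max 89.8 km
Only Site 2 has all residuals ≈ 0.

Site 2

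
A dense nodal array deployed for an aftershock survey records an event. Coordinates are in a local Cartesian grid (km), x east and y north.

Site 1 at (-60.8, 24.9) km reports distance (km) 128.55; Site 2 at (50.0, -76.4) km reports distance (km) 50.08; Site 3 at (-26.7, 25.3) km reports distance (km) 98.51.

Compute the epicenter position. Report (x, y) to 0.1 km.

(56.9, -26.8)

Circle about each station: (x + 60.8)² + (y − 24.9)² = 128.55²; (x − 50.0)² + (y + 76.4)² = 50.08²; (x + 26.7)² + (y − 25.3)² = 98.51².
Subtracting the Site 1 equation from the Site 2 and Site 3 equations removes the quadratic terms:
221.6 x − 202.6 y = 18037.41
68.2 x + 0.8 y = 3857.21
Solving the 2×2 system: x ≈ 56.9, y ≈ -26.8 km.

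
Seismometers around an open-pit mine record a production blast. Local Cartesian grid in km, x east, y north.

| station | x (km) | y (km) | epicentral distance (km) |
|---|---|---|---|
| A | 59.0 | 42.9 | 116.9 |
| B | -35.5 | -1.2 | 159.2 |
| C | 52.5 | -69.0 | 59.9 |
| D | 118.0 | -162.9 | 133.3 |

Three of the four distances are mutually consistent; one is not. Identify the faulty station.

D

Solve using three stations at a time. Using A, B, C (subtract circle equations pairwise → linear system) gives (x, y) ≈ (111.9, -61.3).
Distances from that point to each station vs reported:
  A: calculated 116.9 vs reported 116.9 → residual 0.0 km
  B: calculated 159.2 vs reported 159.2 → residual 0.0 km
  C: calculated 59.9 vs reported 59.9 → residual 0.0 km
  D: calculated 101.7 vs reported 133.3 → residual 31.6 km
A, B, C are mutually consistent (residuals ≈ 0); D is off by 31.6 km.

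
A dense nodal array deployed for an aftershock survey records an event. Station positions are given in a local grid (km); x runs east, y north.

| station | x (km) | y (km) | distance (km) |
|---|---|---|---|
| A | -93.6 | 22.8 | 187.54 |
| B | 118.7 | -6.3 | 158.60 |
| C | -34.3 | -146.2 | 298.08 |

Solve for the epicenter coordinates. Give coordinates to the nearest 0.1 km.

Circle about each station: (x + 93.6)² + (y − 22.8)² = 187.54²; (x − 118.7)² + (y + 6.3)² = 158.60²; (x + 34.3)² + (y + 146.2)² = 298.08².
Subtracting pairs of circle equations eliminates x²+y² and gives linear equations (the radical axes):
424.6 x − 58.2 y = 14865.87
118.6 x − 338.0 y = -40410.30
Solving the 2×2 system: x ≈ 54.0, y ≈ 138.5 km.
Check against A (with the unrounded x, y): √((x + 93.6)²+(y − 22.8)²) = 187.54 ≈ 187.54 km. ✓

54.0 km east, 138.5 km north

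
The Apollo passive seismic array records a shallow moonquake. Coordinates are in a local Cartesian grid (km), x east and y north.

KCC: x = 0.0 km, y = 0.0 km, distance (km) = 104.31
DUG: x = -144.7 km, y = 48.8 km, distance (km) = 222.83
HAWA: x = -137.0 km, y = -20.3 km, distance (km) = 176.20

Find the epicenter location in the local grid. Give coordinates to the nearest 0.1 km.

18.8 km east, -102.6 km north

Circle about each station: x² + y² = 104.31²; (x + 144.7)² + (y − 48.8)² = 222.83²; (x + 137.0)² + (y + 20.3)² = 176.20².
Subtracting pairs of circle equations eliminates x²+y² and gives linear equations (the radical axes):
-289.4 x + 97.6 y = -15453.10
-274.0 x − 40.6 y = -984.77
Solving the 2×2 system: x ≈ 18.8, y ≈ -102.6 km.
Check against KCC (with the unrounded x, y): √(x²+y²) = 104.30 ≈ 104.31 km. ✓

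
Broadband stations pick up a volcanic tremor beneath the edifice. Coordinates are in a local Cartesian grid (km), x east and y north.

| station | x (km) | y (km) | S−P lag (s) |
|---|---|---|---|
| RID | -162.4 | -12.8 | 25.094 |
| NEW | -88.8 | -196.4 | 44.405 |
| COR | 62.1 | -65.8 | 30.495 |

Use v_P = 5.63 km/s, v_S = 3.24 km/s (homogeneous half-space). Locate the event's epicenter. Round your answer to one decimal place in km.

Distance from S−P lag: d = Δt · v_P v_S / (v_P − v_S) = Δt · (5.63·3.24)/(5.63−3.24) ≈ 7.6323·Δt.
So d_RID = 191.52, d_NEW = 338.91, d_COR = 232.75 km.
Circle about each station: (x + 162.4)² + (y + 12.8)² = 191.52²; (x + 88.8)² + (y + 196.4)² = 338.91²; (x − 62.1)² + (y + 65.8)² = 232.75².
Subtracting pairs of circle equations eliminates x²+y² and gives linear equations (the radical axes):
147.2 x − 367.2 y = -58259.28
449.0 x − 106.0 y = -35844.20
Solving the 2×2 system: x ≈ -46.8, y ≈ 139.9 km.
Check against RID (with the unrounded x, y): √((x + 162.4)²+(y + 12.8)²) = 191.52 ≈ 191.52 km. ✓

x ≈ -46.8 km, y ≈ 139.9 km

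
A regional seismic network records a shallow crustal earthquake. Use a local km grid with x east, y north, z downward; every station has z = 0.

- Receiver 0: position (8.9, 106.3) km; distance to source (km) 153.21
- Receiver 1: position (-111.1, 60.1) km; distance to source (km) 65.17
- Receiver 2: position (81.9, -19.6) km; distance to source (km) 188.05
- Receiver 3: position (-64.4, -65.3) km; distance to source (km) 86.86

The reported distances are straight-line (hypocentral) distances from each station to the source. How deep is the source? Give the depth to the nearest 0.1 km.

Each station gives a sphere (x−x_i)² + (y−y_i)² + z² = d_i² (stations at z=0).
Subtracting the Receiver 0 sphere from Receiver 1 and Receiver 2: z² cancels, leaving linear equations in x and y:
-240.0 x − 92.4 y = 23802.50
146.0 x − 251.8 y = -16176.63
Solving: x ≈ -101.298, y ≈ 5.509 km (keep extra digits for the depth step; rounded: -101.3, 5.5).
Then from the Receiver 0 sphere: z² = 153.21² − (x − 8.9)² − (y − 106.3)² with x = -101.298, y = 5.509, so z ≈ 34.218 ≈ 34.2 km.
Check against Receiver 3 (with the unrounded solution): distance 86.87 ≈ 86.86 km. ✓

depth ≈ 34.2 km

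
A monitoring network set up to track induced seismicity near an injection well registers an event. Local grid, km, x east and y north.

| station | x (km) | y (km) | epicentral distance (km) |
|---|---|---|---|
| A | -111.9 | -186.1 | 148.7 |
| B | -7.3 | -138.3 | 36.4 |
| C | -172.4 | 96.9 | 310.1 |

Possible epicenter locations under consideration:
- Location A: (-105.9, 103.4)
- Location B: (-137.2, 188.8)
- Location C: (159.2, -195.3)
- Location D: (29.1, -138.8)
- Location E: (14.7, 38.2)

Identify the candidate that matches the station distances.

Location D

For each candidate, compare |candidate − station| to the reported distance:
Location A: residuals A 140.9, B 224.6, C 243.3 → max 243.3 km
Location B: residuals A 227.1, B 315.5, C 211.7 → max 315.5 km
Location C: residuals A 122.6, B 139.6, C 131.9 → max 139.6 km
Location D: residuals A 0.0, B 0.0, C 0.0 → max 0.0 km
Location E: residuals A 108.9, B 141.5, C 114.0 → max 141.5 km
Only Location D has all residuals ≈ 0.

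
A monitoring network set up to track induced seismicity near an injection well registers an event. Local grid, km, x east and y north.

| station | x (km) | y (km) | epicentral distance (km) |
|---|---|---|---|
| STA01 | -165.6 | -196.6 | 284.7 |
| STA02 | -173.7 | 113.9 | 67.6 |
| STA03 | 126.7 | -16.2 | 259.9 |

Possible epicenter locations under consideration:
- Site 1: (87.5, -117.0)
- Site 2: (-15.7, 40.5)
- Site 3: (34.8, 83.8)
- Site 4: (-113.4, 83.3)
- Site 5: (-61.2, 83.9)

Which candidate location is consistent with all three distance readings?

Site 4

For each candidate, compare |candidate − station| to the reported distance:
Site 1: residuals STA01 19.4, STA02 281.0, STA03 151.7 → max 281.0 km
Site 2: residuals STA01 4.2, STA02 106.6, STA03 106.6 → max 106.6 km
Site 3: residuals STA01 60.0, STA02 143.1, STA03 124.1 → max 143.1 km
Site 4: residuals STA01 0.0, STA02 0.0, STA03 0.0 → max 0.0 km
Site 5: residuals STA01 14.6, STA02 48.8, STA03 47.0 → max 48.8 km
Only Site 4 has all residuals ≈ 0.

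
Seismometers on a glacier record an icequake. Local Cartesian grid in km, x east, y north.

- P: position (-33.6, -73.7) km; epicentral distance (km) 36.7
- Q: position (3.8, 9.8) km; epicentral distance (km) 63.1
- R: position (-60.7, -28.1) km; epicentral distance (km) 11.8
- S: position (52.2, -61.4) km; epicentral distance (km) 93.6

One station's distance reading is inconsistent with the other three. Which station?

Solve using three stations at a time. Using P, Q, S (subtract circle equations pairwise → linear system) gives (x, y) ≈ (-38.2, -37.3).
Distances from that point to each station vs reported:
  P: calculated 36.7 vs reported 36.7 → residual 0.0 km
  Q: calculated 63.1 vs reported 63.1 → residual 0.0 km
  R: calculated 24.3 vs reported 11.8 → residual 12.5 km
  S: calculated 93.6 vs reported 93.6 → residual 0.0 km
P, Q, S are mutually consistent (residuals ≈ 0); R is off by 12.5 km.

R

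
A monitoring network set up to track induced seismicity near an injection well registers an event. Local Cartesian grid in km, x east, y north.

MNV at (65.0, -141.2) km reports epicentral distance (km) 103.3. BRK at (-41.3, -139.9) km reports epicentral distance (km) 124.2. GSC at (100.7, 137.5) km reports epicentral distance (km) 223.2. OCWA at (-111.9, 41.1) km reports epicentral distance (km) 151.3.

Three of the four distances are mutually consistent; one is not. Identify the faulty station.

BRK

Solve using three stations at a time. Using MNV, GSC, OCWA (subtract circle equations pairwise → linear system) gives (x, y) ≈ (-0.6, -61.4).
Distances from that point to each station vs reported:
  MNV: calculated 103.3 vs reported 103.3 → residual 0.0 km
  BRK: calculated 88.4 vs reported 124.2 → residual 35.8 km
  GSC: calculated 223.2 vs reported 223.2 → residual 0.0 km
  OCWA: calculated 151.3 vs reported 151.3 → residual 0.0 km
MNV, GSC, OCWA are mutually consistent (residuals ≈ 0); BRK is off by 35.8 km.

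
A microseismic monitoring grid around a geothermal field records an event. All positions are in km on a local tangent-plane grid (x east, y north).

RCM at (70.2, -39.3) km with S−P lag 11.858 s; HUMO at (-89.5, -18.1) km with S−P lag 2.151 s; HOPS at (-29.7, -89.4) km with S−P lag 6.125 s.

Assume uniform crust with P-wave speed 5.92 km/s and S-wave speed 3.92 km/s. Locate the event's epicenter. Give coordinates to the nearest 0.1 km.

Distance from S−P lag: d = Δt · v_P v_S / (v_P − v_S) = Δt · (5.92·3.92)/(5.92−3.92) ≈ 11.6032·Δt.
So d_RCM = 137.59, d_HUMO = 24.96, d_HOPS = 71.07 km.
Circle about each station: (x − 70.2)² + (y + 39.3)² = 137.59²; (x + 89.5)² + (y + 18.1)² = 24.96²; (x + 29.7)² + (y + 89.4)² = 71.07².
Subtracting pairs of circle equations eliminates x²+y² and gives linear equations (the radical axes):
-319.4 x + 42.4 y = 20173.34
-199.8 x − 100.2 y = 16281.98
Solving the 2×2 system: x ≈ -67.0, y ≈ -28.9 km.

x ≈ -67.0 km, y ≈ -28.9 km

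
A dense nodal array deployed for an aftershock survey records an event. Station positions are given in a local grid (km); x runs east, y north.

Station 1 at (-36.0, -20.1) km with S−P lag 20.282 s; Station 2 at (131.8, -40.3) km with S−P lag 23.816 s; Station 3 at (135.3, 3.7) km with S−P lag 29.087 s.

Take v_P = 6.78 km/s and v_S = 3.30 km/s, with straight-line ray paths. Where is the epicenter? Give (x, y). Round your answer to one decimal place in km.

Distance from S−P lag: d = Δt · v_P v_S / (v_P − v_S) = Δt · (6.78·3.30)/(6.78−3.30) ≈ 6.4293·Δt.
So d_Station 1 = 130.40, d_Station 2 = 153.12, d_Station 3 = 187.01 km.
Circle about each station: (x + 36.0)² + (y + 20.1)² = 130.40²; (x − 131.8)² + (y + 40.3)² = 153.12²; (x − 135.3)² + (y − 3.7)² = 187.01².
Subtracting pairs of circle equations eliminates x²+y² and gives linear equations (the radical axes):
335.6 x − 40.4 y = 10853.75
342.6 x + 47.6 y = -1348.81
Solving the 2×2 system: x ≈ 15.5, y ≈ -139.9 km.

(15.5, -139.9)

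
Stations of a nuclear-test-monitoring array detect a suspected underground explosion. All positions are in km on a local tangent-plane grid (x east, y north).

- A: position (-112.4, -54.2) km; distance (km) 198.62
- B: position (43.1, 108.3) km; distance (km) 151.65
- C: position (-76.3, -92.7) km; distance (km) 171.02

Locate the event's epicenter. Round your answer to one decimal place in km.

Circle about each station: (x + 112.4)² + (y + 54.2)² = 198.62²; (x − 43.1)² + (y − 108.3)² = 151.65²; (x + 76.3)² + (y + 92.7)² = 171.02².
Subtracting the A equation from the B and C equations removes the quadratic terms:
311.0 x + 325.0 y = 14467.28
72.2 x − 77.0 y = 9045.64
Solving the 2×2 system: x ≈ 85.5, y ≈ -37.3 km.
Check against A (with the unrounded x, y): √((x + 112.4)²+(y + 54.2)²) = 198.62 ≈ 198.62 km. ✓

(85.5, -37.3)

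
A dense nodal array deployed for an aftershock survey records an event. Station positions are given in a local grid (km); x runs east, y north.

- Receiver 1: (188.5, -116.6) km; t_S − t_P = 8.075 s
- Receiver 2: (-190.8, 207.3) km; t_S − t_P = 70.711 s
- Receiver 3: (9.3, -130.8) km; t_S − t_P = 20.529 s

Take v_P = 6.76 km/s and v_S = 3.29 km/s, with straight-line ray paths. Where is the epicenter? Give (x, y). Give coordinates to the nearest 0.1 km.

(138.2, -104.4)

Distance from S−P lag: d = Δt · v_P v_S / (v_P − v_S) = Δt · (6.76·3.29)/(6.76−3.29) ≈ 6.4093·Δt.
So d_Receiver 1 = 51.76, d_Receiver 2 = 453.21, d_Receiver 3 = 131.58 km.
Circle about each station: (x − 188.5)² + (y + 116.6)² = 51.76²; (x + 190.8)² + (y − 207.3)² = 453.21²; (x − 9.3)² + (y + 130.8)² = 131.58².
Subtracting the Receiver 1 equation from the Receiver 2 and Receiver 3 equations removes the quadratic terms:
-758.6 x + 647.8 y = -172470.09
-358.4 x − 28.4 y = -46566.88
Solving the 2×2 system: x ≈ 138.2, y ≈ -104.4 km.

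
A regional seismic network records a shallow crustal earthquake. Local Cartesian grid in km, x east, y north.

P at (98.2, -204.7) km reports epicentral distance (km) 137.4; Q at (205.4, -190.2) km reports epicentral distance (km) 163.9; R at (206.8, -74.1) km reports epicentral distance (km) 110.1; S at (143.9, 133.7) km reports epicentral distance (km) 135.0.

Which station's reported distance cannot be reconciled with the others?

Solve using three stations at a time. Using P, Q, R (subtract circle equations pairwise → linear system) gives (x, y) ≈ (97.0, -67.3).
Distances from that point to each station vs reported:
  P: calculated 137.4 vs reported 137.4 → residual 0.0 km
  Q: calculated 163.9 vs reported 163.9 → residual 0.0 km
  R: calculated 110.0 vs reported 110.1 → residual 0.1 km
  S: calculated 206.5 vs reported 135.0 → residual 71.5 km
P, Q, R are mutually consistent (residuals ≈ 0); S is off by 71.5 km.

S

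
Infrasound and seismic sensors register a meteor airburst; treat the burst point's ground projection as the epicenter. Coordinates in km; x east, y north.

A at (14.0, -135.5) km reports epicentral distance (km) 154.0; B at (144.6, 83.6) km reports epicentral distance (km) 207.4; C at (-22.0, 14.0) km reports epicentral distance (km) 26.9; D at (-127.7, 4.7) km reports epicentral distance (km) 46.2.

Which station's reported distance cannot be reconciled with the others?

D

Solve using three stations at a time. Using A, B, C (subtract circle equations pairwise → linear system) gives (x, y) ≈ (-47.6, 5.6).
Distances from that point to each station vs reported:
  A: calculated 154.0 vs reported 154.0 → residual 0.0 km
  B: calculated 207.4 vs reported 207.4 → residual 0.0 km
  C: calculated 26.9 vs reported 26.9 → residual 0.0 km
  D: calculated 80.1 vs reported 46.2 → residual 33.9 km
A, B, C are mutually consistent (residuals ≈ 0); D is off by 33.9 km.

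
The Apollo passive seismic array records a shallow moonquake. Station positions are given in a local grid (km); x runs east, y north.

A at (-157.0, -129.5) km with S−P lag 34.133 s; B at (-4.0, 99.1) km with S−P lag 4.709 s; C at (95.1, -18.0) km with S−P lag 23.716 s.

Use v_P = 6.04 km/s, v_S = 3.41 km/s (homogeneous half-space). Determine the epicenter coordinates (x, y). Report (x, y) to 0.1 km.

x ≈ -39.1 km, y ≈ 110.4 km

Distance from S−P lag: d = Δt · v_P v_S / (v_P − v_S) = Δt · (6.04·3.41)/(6.04−3.41) ≈ 7.8313·Δt.
So d_A = 267.31, d_B = 36.88, d_C = 185.73 km.
Circle about each station: (x + 157.0)² + (y + 129.5)² = 267.31²; (x + 4.0)² + (y − 99.1)² = 36.88²; (x − 95.1)² + (y + 18.0)² = 185.73².
Subtracting pairs of circle equations eliminates x²+y² and gives linear equations (the radical axes):
306.0 x + 457.2 y = 38512.06
504.2 x + 223.0 y = 4907.76
Solving the 2×2 system: x ≈ -39.1, y ≈ 110.4 km.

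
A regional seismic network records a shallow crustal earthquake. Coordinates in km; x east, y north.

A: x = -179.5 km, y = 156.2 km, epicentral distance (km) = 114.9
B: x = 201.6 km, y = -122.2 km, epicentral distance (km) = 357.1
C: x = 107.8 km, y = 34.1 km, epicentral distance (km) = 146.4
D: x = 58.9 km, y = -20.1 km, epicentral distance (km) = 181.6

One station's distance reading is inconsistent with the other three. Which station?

C

Solve using three stations at a time. Using A, B, D (subtract circle equations pairwise → linear system) gives (x, y) ≈ (-90.6, 83.1).
Distances from that point to each station vs reported:
  A: calculated 115.1 vs reported 114.9 → residual 0.2 km
  B: calculated 357.1 vs reported 357.1 → residual 0.0 km
  C: calculated 204.4 vs reported 146.4 → residual 58.0 km
  D: calculated 181.7 vs reported 181.6 → residual 0.1 km
A, B, D are mutually consistent (residuals ≈ 0); C is off by 58.0 km.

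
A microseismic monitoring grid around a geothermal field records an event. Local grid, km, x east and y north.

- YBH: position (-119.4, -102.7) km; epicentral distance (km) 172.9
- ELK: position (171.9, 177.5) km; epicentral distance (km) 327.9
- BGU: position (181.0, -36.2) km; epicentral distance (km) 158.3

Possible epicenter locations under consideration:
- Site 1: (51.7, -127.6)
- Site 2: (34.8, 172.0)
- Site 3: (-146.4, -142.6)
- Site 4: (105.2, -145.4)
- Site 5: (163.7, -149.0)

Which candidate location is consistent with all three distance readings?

For each candidate, compare |candidate − station| to the reported distance:
Site 1: residuals YBH 0.0, ELK 0.0, BGU 0.0 → max 0.0 km
Site 2: residuals YBH 142.1, ELK 190.7, BGU 96.1 → max 190.7 km
Site 3: residuals YBH 124.7, ELK 123.5, BGU 186.0 → max 186.0 km
Site 4: residuals YBH 55.7, ELK 1.8, BGU 25.4 → max 55.7 km
Site 5: residuals YBH 114.0, ELK 1.3, BGU 44.2 → max 114.0 km
Only Site 1 has all residuals ≈ 0.

Site 1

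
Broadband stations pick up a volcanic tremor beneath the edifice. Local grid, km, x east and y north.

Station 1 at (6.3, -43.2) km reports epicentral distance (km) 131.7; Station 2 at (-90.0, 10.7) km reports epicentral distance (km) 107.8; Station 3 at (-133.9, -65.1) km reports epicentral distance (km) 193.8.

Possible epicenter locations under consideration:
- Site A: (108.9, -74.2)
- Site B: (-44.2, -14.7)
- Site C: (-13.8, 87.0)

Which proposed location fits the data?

Site C

For each candidate, compare |candidate − station| to the reported distance:
Site A: residuals Station 1 24.5, Station 2 108.5, Station 3 49.2 → max 108.5 km
Site B: residuals Station 1 73.7, Station 2 55.4, Station 3 90.9 → max 90.9 km
Site C: residuals Station 1 0.0, Station 2 0.0, Station 3 0.0 → max 0.0 km
Only Site C has all residuals ≈ 0.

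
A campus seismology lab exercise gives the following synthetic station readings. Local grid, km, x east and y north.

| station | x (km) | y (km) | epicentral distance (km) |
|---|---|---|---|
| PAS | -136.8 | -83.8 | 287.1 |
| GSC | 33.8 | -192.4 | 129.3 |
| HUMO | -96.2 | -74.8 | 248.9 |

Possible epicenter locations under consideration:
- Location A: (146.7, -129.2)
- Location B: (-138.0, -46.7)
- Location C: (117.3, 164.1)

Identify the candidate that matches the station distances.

Location A

For each candidate, compare |candidate − station| to the reported distance:
Location A: residuals PAS 0.0, GSC 0.1, HUMO 0.0 → max 0.1 km
Location B: residuals PAS 250.0, GSC 96.0, HUMO 198.5 → max 250.0 km
Location C: residuals PAS 67.9, GSC 236.8, HUMO 71.5 → max 236.8 km
Only Location A has all residuals ≈ 0.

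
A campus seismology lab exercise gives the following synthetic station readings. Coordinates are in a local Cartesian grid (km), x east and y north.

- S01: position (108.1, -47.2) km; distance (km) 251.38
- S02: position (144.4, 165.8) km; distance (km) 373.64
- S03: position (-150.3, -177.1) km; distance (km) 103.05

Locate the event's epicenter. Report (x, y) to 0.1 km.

Circle about each station: (x − 108.1)² + (y + 47.2)² = 251.38²; (x − 144.4)² + (y − 165.8)² = 373.64²; (x + 150.3)² + (y + 177.1)² = 103.05².
Subtracting the S01 equation from the S02 and S03 equations removes the quadratic terms:
72.6 x + 426.0 y = -41987.40
-516.8 x − 259.8 y = 92613.65
Solving the 2×2 system: x ≈ -141.8, y ≈ -74.4 km.
Check against S01 (with the unrounded x, y): √((x − 108.1)²+(y + 47.2)²) = 251.38 ≈ 251.38 km. ✓

x ≈ -141.8 km, y ≈ -74.4 km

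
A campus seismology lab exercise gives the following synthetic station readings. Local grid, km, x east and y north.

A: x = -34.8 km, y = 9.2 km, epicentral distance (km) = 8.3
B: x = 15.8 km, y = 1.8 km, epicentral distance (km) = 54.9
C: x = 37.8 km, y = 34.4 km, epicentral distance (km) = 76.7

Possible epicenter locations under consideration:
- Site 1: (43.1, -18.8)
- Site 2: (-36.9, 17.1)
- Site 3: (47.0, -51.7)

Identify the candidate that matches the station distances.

For each candidate, compare |candidate − station| to the reported distance:
Site 1: residuals A 74.5, B 20.7, C 23.2 → max 74.5 km
Site 2: residuals A 0.1, B 0.0, C 0.0 → max 0.1 km
Site 3: residuals A 93.7, B 7.0, C 9.9 → max 93.7 km
Only Site 2 has all residuals ≈ 0.

Site 2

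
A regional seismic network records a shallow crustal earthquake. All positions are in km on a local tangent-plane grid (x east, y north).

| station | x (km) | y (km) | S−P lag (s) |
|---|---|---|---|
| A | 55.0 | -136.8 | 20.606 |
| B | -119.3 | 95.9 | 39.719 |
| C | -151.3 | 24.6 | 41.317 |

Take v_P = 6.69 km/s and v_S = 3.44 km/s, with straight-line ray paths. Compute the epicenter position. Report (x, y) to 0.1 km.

x ≈ 138.3 km, y ≈ -17.0 km

Distance from S−P lag: d = Δt · v_P v_S / (v_P − v_S) = Δt · (6.69·3.44)/(6.69−3.44) ≈ 7.0811·Δt.
So d_A = 145.91, d_B = 281.25, d_C = 292.57 km.
Circle about each station: (x − 55.0)² + (y + 136.8)² = 145.91²; (x + 119.3)² + (y − 95.9)² = 281.25²; (x + 151.3)² + (y − 24.6)² = 292.57².
Subtracting pairs of circle equations eliminates x²+y² and gives linear equations (the radical axes):
-348.6 x + 465.4 y = -56121.77
-412.6 x + 322.8 y = -62549.87
Solving the 2×2 system: x ≈ 138.3, y ≈ -17.0 km.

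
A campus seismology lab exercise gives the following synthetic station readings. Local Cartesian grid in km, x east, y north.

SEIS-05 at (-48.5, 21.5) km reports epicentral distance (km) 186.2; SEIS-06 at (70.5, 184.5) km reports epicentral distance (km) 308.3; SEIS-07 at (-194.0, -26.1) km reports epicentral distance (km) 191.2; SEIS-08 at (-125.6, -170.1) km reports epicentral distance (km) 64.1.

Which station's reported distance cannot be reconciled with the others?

Solve using three stations at a time. Using SEIS-05, SEIS-07, SEIS-08 (subtract circle equations pairwise → linear system) gives (x, y) ≈ (-61.8, -164.2).
Distances from that point to each station vs reported:
  SEIS-05: calculated 186.2 vs reported 186.2 → residual 0.0 km
  SEIS-06: calculated 373.0 vs reported 308.3 → residual 64.7 km
  SEIS-07: calculated 191.2 vs reported 191.2 → residual 0.0 km
  SEIS-08: calculated 64.1 vs reported 64.1 → residual 0.0 km
SEIS-05, SEIS-07, SEIS-08 are mutually consistent (residuals ≈ 0); SEIS-06 is off by 64.7 km.

SEIS-06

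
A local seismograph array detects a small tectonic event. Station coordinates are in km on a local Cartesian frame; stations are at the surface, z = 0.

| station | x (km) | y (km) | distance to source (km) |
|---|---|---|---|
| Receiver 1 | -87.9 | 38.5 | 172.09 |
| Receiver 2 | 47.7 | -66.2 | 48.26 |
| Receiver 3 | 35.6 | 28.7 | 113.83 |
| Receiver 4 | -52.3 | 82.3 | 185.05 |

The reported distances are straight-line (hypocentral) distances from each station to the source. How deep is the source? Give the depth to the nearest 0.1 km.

depth ≈ 44.8 km

Each station gives a sphere (x−x_i)² + (y−y_i)² + z² = d_i² (stations at z=0).
Subtracting the Receiver 1 sphere from Receiver 2 and Receiver 3: z² cancels, leaving linear equations in x and y:
271.2 x − 209.4 y = 24735.01
247.0 x − 19.6 y = 9540.09
Solving: x ≈ 32.601, y ≈ -75.901 km (keep extra digits for the depth step; rounded: 32.6, -75.9).
Then from the Receiver 1 sphere: z² = 172.09² − (x + 87.9)² − (y − 38.5)² with x = 32.601, y = -75.901, so z ≈ 44.798 ≈ 44.8 km.
Check against Receiver 4 (with the unrounded solution): distance 185.05 ≈ 185.05 km. ✓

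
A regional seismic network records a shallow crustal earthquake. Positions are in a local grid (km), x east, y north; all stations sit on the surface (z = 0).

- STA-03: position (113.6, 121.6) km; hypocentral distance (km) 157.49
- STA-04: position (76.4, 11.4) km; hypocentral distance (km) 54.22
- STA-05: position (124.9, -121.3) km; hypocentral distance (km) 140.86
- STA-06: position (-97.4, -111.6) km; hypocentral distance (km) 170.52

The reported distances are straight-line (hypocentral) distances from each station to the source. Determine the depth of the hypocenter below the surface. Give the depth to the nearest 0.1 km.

Each station gives a sphere (x−x_i)² + (y−y_i)² + z² = d_i² (stations at z=0).
Subtracting the STA-03 sphere from STA-04 and STA-05: z² cancels, leaving linear equations in x and y:
-74.4 x − 220.4 y = 138.69
22.6 x − 485.8 y = 7583.74
Solving: x ≈ 39.005, y ≈ -13.796 km (keep extra digits for the depth step; rounded: 39.0, -13.8).
Then from the STA-03 sphere: z² = 157.49² − (x − 113.6)² − (y − 121.6)² with x = 39.005, y = -13.796, so z ≈ 30.110 ≈ 30.1 km.

z ≈ 30.1 km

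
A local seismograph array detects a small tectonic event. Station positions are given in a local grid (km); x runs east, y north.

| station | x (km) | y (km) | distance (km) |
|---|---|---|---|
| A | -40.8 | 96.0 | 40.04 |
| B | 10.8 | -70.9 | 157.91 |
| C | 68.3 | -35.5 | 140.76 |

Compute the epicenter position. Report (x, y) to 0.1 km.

Circle about each station: (x + 40.8)² + (y − 96.0)² = 40.04²; (x − 10.8)² + (y + 70.9)² = 157.91²; (x − 68.3)² + (y + 35.5)² = 140.76².
Subtracting pairs of circle equations eliminates x²+y² and gives linear equations (the radical axes):
103.2 x − 333.8 y = -29069.56
218.2 x − 263.0 y = -23165.68
Solving the 2×2 system: x ≈ -1.9, y ≈ 86.5 km.
Check against A (with the unrounded x, y): √((x + 40.8)²+(y − 96.0)²) = 40.03 ≈ 40.04 km. ✓

(-1.9, 86.5)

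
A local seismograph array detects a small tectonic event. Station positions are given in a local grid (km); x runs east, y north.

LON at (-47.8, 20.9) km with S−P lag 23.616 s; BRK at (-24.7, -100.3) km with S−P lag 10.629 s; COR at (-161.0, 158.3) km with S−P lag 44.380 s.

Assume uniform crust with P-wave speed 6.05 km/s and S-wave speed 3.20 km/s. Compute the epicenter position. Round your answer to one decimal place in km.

Distance from S−P lag: d = Δt · v_P v_S / (v_P − v_S) = Δt · (6.05·3.20)/(6.05−3.20) ≈ 6.7930·Δt.
So d_LON = 160.42, d_BRK = 72.20, d_COR = 301.47 km.
Circle about each station: (x + 47.8)² + (y − 20.9)² = 160.42²; (x + 24.7)² + (y + 100.3)² = 72.20²; (x + 161.0)² + (y − 158.3)² = 301.47².
Subtracting the LON equation from the BRK and COR equations removes the quadratic terms:
46.2 x − 242.4 y = 28470.27
-226.4 x + 274.8 y = -16891.34
Solving the 2×2 system: x ≈ -88.4, y ≈ -134.3 km.

(-88.4, -134.3)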